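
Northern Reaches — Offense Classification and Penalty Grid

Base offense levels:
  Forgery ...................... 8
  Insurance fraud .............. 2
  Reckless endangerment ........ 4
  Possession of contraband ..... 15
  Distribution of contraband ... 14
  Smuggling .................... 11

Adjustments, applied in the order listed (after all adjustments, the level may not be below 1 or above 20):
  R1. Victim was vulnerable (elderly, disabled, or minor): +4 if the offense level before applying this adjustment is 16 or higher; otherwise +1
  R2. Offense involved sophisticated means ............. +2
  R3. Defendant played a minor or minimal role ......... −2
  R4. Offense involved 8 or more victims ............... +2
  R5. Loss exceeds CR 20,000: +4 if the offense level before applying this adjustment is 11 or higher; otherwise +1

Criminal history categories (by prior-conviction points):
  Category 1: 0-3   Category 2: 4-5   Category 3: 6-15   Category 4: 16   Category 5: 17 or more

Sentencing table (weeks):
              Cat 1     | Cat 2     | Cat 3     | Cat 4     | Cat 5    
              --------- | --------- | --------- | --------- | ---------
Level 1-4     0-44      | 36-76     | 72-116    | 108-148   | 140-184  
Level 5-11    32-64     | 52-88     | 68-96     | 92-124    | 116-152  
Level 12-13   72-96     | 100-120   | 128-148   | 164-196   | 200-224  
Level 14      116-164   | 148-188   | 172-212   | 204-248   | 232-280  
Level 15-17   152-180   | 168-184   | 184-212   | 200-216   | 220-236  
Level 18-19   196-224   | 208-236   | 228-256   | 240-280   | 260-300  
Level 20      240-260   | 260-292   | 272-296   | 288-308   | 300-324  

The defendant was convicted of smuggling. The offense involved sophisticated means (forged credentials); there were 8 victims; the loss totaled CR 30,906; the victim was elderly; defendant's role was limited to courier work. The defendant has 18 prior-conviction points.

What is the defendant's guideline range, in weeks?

Base offense level for smuggling: 11.
R1 applies (level before this adjustment is 11 < 16, so +1): 11 + 1 = 12.
R2 applies: 12 + 2 = 14.
R3 applies: 14 − 2 = 12.
R4 applies: 12 + 2 = 14.
R5 applies (level before this adjustment is 14 ≥ 11, so +4): 14 + 4 = 18.
Final offense level: 18.
Criminal history: 18 prior points → Category 5 (17+).
Level 18 falls in the 18-19 band.
Grid: Level 18-19 × Category 5 = 260-300 weeks.

260-300 weeks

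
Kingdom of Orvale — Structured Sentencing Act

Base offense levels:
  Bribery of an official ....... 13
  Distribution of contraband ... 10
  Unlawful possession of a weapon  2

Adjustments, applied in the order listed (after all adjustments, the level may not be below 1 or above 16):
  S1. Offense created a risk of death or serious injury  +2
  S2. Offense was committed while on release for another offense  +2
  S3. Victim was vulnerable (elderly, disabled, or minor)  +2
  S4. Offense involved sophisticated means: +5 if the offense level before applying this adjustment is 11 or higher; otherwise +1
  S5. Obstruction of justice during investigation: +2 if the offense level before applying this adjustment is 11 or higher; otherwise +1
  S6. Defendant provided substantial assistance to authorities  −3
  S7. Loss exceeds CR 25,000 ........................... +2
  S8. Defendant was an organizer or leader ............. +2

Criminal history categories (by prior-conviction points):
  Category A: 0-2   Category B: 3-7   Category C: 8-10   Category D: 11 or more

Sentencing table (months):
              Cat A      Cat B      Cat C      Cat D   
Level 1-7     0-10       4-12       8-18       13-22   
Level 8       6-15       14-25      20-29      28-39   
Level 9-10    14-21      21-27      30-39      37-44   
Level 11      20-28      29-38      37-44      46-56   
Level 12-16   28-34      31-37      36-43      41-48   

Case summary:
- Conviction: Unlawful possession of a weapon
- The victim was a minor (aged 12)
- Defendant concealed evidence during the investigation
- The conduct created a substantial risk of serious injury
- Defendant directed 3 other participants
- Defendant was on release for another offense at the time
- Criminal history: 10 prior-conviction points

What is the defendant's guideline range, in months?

Base offense level for unlawful possession of a weapon: 2.
S1 applies: 2 + 2 = 4.
S2 applies: 4 + 2 = 6.
S3 applies: 6 + 2 = 8.
S4 does not apply.
S5 applies (level before this adjustment is 8 < 11, so +1): 8 + 1 = 9.
S8 applies: 9 + 2 = 11.
Final offense level: 11.
Criminal history: 10 prior points → Category C (8-10).
Level 11 falls in the 11 band.
Grid: Level 11 × Category C = 37-44 months.

37-44 months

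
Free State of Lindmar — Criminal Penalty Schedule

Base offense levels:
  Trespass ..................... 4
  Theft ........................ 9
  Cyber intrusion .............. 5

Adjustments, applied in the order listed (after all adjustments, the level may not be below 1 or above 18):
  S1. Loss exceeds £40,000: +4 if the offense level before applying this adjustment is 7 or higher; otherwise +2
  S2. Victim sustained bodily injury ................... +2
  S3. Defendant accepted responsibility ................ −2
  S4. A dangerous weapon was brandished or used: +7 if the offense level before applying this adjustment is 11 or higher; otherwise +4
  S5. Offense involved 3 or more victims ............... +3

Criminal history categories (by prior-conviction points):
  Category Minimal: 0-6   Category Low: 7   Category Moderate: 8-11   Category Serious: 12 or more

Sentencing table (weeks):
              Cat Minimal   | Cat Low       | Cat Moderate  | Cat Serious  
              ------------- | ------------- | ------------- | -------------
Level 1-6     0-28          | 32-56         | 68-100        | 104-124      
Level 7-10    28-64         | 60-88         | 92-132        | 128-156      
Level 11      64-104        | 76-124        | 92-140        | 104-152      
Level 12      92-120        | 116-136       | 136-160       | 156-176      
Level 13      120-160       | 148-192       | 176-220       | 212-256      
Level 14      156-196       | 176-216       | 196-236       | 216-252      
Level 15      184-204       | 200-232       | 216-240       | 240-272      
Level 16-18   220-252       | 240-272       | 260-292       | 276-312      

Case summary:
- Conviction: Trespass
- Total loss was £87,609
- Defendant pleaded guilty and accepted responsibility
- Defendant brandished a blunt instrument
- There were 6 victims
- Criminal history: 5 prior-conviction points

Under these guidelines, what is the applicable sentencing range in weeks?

Base offense level for trespass: 4.
S1 applies (level before this adjustment is 4 < 7, so +2): 4 + 2 = 6.
S3 applies: 6 − 2 = 4.
S4 applies (level before this adjustment is 4 < 11, so +4): 4 + 4 = 8.
S5 applies: 8 + 3 = 11.
Final offense level: 11.
Criminal history: 5 prior points → Category Minimal (0-6).
Level 11 falls in the 11 band.
Grid: Level 11 × Category Minimal = 64-104 weeks.

64-104 weeks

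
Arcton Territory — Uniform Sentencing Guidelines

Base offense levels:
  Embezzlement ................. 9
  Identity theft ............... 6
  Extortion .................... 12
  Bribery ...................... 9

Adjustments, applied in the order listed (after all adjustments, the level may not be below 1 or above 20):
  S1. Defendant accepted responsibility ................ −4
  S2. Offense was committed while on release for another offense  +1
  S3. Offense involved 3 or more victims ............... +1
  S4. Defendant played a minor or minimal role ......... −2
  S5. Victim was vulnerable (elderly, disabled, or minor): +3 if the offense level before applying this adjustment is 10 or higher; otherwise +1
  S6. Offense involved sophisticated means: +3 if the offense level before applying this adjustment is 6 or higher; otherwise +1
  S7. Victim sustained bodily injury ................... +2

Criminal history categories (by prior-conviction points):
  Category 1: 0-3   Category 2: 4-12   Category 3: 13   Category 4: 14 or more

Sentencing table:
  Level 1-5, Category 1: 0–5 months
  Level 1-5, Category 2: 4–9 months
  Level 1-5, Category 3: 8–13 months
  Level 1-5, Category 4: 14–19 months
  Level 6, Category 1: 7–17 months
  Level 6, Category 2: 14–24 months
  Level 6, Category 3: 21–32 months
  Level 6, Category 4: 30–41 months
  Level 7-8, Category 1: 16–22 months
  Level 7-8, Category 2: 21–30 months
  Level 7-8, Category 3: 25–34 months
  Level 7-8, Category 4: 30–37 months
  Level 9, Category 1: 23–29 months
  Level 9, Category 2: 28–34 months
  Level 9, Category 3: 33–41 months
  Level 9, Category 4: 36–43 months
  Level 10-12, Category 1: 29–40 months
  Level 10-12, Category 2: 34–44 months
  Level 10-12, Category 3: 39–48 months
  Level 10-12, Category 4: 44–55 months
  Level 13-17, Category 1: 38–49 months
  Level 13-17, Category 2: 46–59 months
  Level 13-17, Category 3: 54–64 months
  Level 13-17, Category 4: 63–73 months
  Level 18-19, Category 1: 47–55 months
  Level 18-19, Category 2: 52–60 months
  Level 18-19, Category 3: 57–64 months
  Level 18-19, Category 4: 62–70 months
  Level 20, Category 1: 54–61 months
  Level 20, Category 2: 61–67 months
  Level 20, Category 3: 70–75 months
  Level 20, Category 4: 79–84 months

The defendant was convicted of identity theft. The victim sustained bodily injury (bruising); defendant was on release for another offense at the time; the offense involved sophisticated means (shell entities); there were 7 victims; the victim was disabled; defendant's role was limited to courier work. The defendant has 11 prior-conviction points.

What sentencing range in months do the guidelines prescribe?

34-44 months

Base offense level for identity theft: 6.
S1 does not apply.
S2 applies: 6 + 1 = 7.
S3 applies: 7 + 1 = 8.
S4 applies: 8 − 2 = 6.
S5 applies (level before this adjustment is 6 < 10, so +1): 6 + 1 = 7.
S6 applies (level before this adjustment is 7 ≥ 6, so +3): 7 + 3 = 10.
S7 applies: 10 + 2 = 12.
Final offense level: 12.
Criminal history: 11 prior points → Category 2 (4-12).
Level 12 falls in the 10-12 band.
Grid: Level 10-12 × Category 2 = 34-44 months.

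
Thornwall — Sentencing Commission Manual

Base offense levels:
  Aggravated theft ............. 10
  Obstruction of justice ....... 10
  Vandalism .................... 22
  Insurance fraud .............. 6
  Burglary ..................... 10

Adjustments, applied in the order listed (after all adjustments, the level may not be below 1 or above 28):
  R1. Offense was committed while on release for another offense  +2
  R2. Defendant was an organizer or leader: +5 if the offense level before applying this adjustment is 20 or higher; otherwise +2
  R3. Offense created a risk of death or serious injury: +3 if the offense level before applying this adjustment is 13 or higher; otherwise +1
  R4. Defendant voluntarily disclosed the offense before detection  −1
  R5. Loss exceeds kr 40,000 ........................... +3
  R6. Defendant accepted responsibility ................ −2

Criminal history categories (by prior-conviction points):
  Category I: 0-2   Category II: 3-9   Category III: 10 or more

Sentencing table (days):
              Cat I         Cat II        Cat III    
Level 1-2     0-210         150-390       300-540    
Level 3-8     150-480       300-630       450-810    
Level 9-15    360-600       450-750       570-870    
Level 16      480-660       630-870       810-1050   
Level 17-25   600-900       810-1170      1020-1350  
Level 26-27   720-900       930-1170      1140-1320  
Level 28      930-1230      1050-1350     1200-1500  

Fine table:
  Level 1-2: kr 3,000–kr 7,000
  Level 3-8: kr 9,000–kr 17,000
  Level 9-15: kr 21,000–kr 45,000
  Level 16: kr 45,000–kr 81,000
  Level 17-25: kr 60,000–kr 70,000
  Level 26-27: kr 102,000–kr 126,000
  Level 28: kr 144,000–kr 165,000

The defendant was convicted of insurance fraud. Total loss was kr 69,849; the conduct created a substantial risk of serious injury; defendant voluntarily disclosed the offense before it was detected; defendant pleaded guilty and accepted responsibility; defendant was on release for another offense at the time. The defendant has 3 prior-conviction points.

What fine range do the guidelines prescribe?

Base offense level for insurance fraud: 6.
R1 applies: 6 + 2 = 8.
R2 does not apply.
R3 applies (level before this adjustment is 8 < 13, so +1): 8 + 1 = 9.
R4 applies: 9 − 1 = 8.
R5 applies: 8 + 3 = 11.
R6 applies: 11 − 2 = 9.
Final offense level: 9.
Level 9 falls in the 9-15 band.
Fine table: Level 9-15 → kr 21,000–kr 45,000.

kr 21,000–kr 45,000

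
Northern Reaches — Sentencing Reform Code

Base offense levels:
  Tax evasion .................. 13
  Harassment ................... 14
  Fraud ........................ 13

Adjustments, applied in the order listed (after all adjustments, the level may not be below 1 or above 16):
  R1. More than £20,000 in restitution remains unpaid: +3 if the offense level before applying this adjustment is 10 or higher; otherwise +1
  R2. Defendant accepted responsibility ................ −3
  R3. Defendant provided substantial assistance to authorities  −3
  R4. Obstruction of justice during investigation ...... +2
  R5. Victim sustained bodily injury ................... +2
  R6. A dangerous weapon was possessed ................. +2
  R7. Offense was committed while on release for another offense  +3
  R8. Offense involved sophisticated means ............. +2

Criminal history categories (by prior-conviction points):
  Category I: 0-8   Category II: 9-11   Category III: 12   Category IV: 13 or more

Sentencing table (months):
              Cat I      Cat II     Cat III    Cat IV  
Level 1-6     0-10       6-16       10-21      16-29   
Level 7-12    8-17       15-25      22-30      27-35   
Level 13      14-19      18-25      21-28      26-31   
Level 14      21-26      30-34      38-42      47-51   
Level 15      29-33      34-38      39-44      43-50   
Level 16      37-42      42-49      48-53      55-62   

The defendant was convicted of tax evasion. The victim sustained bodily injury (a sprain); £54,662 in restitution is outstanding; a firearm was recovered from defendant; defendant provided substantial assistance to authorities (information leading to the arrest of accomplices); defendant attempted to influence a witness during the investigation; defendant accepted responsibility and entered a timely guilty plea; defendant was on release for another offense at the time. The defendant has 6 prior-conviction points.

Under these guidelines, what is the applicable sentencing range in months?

37-42 months

Base offense level for tax evasion: 13.
R1 applies (level before this adjustment is 13 ≥ 10, so +3): 13 + 3 = 16.
R2 applies: 16 − 3 = 13.
R3 applies: 13 − 3 = 10.
R4 applies: 10 + 2 = 12.
R5 applies: 12 + 2 = 14.
R6 applies: 14 + 2 = 16.
R7 applies: 16 + 3 = 19.
R8 does not apply.
Level 19 exceeds the maximum of 16; capped at 16.
Final offense level: 16.
Criminal history: 6 prior points → Category I (0-8).
Level 16 falls in the 16 band.
Grid: Level 16 × Category I = 37-42 months.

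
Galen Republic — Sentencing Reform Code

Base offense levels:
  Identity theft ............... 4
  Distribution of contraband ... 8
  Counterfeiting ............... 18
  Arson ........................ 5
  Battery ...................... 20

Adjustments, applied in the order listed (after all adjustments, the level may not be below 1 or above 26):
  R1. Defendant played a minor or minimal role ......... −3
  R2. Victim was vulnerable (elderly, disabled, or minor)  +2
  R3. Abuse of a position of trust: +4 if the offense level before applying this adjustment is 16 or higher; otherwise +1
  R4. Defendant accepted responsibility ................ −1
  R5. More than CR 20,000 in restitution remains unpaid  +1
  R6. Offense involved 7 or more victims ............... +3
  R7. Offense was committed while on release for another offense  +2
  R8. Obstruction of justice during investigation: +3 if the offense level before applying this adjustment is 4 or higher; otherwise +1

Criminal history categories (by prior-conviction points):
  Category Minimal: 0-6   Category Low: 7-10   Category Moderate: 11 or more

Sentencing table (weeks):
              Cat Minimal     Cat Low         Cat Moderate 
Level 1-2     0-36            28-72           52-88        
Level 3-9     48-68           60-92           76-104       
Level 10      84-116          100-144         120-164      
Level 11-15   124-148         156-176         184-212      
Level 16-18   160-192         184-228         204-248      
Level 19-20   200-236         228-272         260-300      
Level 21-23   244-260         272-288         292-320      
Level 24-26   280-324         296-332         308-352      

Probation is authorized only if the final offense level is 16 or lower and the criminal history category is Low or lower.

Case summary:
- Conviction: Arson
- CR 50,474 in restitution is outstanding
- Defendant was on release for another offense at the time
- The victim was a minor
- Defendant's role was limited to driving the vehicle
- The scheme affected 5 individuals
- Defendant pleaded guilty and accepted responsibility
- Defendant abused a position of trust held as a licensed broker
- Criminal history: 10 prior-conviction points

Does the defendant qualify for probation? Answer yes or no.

Base offense level for arson: 5.
R1 applies: 5 − 3 = 2.
R2 applies: 2 + 2 = 4.
R3 applies (level before this adjustment is 4 < 16, so +1): 4 + 1 = 5.
R4 applies: 5 − 1 = 4.
R5 applies: 4 + 1 = 5.
R6 does not apply.
R7 applies: 5 + 2 = 7.
Final offense level: 7.
Criminal history: 10 prior points → Category Low (7-10).
Level 7 falls in the 3-9 band.
Grid: Level 3-9 × Category Low = 60-92 weeks.
Probation check: level 7 ≤ 16 and category Low ≤ Low → eligible.

Yes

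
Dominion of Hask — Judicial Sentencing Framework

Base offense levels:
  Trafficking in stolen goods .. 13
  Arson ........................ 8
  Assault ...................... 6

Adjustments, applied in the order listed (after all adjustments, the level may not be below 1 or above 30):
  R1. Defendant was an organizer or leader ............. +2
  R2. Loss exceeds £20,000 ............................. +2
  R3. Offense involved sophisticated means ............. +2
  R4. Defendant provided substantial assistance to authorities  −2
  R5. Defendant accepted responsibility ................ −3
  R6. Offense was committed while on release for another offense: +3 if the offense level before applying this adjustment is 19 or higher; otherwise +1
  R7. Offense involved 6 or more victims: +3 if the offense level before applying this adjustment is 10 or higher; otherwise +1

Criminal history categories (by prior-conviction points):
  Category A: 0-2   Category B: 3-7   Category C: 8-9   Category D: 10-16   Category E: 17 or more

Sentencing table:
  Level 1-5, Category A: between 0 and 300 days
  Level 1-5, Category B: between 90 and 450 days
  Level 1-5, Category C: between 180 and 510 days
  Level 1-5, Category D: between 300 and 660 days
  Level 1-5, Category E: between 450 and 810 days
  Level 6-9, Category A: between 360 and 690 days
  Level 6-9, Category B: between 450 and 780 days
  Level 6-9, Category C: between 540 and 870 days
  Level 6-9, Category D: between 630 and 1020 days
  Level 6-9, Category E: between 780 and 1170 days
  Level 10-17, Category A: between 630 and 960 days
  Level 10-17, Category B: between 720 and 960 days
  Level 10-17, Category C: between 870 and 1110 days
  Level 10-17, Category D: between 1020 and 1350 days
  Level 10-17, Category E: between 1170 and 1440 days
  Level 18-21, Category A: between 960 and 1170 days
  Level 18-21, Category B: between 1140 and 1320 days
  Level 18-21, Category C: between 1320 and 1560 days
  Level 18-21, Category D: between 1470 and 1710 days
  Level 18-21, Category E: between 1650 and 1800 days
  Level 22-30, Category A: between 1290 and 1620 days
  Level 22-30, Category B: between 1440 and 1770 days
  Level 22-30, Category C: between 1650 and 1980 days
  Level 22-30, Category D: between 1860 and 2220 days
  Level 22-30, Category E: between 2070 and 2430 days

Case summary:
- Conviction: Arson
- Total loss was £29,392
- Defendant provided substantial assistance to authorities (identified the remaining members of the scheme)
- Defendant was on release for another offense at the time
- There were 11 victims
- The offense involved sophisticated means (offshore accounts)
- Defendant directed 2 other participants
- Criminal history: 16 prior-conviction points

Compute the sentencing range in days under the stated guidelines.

1020-1350 days

Base offense level for arson: 8.
R1 applies: 8 + 2 = 10.
R2 applies: 10 + 2 = 12.
R3 applies: 12 + 2 = 14.
R4 applies: 14 − 2 = 12.
R6 applies (level before this adjustment is 12 < 19, so +1): 12 + 1 = 13.
R7 applies (level before this adjustment is 13 ≥ 10, so +3): 13 + 3 = 16.
Final offense level: 16.
Criminal history: 16 prior points → Category D (10-16).
Level 16 falls in the 10-17 band.
Grid: Level 10-17 × Category D = 1020-1350 days.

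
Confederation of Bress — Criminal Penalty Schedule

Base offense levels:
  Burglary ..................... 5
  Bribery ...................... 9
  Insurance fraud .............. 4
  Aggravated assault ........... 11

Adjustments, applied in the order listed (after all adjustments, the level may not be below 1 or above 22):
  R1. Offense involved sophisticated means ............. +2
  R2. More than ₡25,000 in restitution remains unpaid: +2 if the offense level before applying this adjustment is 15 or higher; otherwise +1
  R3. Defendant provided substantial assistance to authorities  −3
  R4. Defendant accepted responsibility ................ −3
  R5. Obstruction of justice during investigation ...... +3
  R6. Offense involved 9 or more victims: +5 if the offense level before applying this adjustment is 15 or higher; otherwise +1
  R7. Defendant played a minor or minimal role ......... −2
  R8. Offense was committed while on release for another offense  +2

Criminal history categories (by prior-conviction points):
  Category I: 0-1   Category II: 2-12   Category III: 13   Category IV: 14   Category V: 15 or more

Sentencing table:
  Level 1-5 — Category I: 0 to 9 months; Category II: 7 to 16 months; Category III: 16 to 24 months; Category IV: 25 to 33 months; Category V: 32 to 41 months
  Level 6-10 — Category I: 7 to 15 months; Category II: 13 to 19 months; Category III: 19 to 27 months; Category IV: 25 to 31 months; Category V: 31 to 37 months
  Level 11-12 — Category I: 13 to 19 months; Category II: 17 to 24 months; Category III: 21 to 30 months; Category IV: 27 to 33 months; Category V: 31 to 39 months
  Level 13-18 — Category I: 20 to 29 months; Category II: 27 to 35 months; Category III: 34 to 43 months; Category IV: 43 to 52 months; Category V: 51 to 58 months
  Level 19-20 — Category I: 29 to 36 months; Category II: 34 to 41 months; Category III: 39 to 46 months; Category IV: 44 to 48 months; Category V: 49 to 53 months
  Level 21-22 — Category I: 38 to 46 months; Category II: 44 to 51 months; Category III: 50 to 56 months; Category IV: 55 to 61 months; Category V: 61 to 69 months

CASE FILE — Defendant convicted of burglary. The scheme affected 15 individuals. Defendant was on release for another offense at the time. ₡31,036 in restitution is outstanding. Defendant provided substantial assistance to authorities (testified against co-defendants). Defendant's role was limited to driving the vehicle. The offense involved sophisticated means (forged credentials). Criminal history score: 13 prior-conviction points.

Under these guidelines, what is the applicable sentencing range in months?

19-27 months

Base offense level for burglary: 5.
R1 applies: 5 + 2 = 7.
R2 applies (level before this adjustment is 7 < 15, so +1): 7 + 1 = 8.
R3 applies: 8 − 3 = 5.
R5 does not apply.
R6 applies (level before this adjustment is 5 < 15, so +1): 5 + 1 = 6.
R7 applies: 6 − 2 = 4.
R8 applies: 4 + 2 = 6.
Final offense level: 6.
Criminal history: 13 prior points → Category III (13).
Level 6 falls in the 6-10 band.
Grid: Level 6-10 × Category III = 19-27 months.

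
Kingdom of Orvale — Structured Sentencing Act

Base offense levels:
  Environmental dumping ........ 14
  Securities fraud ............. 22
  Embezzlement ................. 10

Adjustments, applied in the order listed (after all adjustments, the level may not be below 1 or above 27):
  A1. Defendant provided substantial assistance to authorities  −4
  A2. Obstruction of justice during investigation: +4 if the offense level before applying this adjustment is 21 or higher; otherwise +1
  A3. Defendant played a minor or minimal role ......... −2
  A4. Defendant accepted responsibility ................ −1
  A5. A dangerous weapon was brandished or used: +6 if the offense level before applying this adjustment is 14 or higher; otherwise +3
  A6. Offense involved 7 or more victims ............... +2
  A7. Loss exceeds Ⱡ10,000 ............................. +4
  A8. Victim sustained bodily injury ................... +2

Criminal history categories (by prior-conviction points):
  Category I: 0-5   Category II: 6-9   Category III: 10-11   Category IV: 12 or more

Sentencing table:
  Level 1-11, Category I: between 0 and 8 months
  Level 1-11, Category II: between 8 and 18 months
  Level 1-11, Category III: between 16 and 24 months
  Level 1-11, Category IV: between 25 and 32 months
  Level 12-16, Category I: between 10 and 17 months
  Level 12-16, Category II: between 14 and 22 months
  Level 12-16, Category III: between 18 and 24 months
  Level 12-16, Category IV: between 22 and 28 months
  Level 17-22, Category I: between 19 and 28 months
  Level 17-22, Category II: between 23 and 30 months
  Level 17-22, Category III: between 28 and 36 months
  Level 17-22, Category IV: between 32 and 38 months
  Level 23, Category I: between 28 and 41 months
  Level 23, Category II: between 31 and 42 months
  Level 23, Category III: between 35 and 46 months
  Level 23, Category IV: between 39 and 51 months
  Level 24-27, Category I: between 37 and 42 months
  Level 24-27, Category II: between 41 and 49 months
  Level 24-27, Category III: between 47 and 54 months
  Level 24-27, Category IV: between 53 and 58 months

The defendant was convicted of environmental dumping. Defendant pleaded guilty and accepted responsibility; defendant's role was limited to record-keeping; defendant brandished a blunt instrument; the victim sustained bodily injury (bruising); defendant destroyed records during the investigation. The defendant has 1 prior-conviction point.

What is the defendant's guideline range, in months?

19-28 months

Base offense level for environmental dumping: 14.
A2 applies (level before this adjustment is 14 < 21, so +1): 14 + 1 = 15.
A3 applies: 15 − 2 = 13.
A4 applies: 13 − 1 = 12.
A5 applies (level before this adjustment is 12 < 14, so +3): 12 + 3 = 15.
A6 does not apply.
A8 applies: 15 + 2 = 17.
Final offense level: 17.
Criminal history: 1 prior point → Category I (0-5).
Level 17 falls in the 17-22 band.
Grid: Level 17-22 × Category I = 19-28 months.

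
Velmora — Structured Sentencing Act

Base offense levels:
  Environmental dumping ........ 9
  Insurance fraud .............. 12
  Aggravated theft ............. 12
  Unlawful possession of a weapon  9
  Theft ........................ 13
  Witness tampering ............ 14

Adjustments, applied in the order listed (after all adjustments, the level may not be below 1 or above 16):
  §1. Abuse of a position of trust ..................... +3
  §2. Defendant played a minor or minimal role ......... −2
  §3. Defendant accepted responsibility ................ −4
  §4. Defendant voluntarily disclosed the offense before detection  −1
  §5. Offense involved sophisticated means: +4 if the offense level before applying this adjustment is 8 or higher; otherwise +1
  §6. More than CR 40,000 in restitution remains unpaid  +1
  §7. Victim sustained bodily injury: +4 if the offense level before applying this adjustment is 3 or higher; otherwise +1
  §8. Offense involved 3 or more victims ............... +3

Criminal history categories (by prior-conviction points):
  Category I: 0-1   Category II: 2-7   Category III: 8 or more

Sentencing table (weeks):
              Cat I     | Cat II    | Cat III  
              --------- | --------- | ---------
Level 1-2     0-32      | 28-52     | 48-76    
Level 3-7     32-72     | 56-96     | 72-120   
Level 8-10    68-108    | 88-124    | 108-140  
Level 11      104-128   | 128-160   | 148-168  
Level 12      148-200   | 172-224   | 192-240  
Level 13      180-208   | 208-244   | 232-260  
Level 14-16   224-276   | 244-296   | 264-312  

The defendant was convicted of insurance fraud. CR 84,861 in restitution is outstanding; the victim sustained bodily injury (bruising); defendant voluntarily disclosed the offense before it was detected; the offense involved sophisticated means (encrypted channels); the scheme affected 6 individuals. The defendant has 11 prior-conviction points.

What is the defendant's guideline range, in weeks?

264-312 weeks

Base offense level for insurance fraud: 12.
§2 does not apply.
§3 does not apply.
§4 applies: 12 − 1 = 11.
§5 applies (level before this adjustment is 11 ≥ 8, so +4): 11 + 4 = 15.
§6 applies: 15 + 1 = 16.
§7 applies (level before this adjustment is 16 ≥ 3, so +4): 16 + 4 = 20.
§8 applies: 20 + 3 = 23.
Level 23 exceeds the maximum of 16; capped at 16.
Final offense level: 16.
Criminal history: 11 prior points → Category III (8+).
Level 16 falls in the 14-16 band.
Grid: Level 14-16 × Category III = 264-312 weeks.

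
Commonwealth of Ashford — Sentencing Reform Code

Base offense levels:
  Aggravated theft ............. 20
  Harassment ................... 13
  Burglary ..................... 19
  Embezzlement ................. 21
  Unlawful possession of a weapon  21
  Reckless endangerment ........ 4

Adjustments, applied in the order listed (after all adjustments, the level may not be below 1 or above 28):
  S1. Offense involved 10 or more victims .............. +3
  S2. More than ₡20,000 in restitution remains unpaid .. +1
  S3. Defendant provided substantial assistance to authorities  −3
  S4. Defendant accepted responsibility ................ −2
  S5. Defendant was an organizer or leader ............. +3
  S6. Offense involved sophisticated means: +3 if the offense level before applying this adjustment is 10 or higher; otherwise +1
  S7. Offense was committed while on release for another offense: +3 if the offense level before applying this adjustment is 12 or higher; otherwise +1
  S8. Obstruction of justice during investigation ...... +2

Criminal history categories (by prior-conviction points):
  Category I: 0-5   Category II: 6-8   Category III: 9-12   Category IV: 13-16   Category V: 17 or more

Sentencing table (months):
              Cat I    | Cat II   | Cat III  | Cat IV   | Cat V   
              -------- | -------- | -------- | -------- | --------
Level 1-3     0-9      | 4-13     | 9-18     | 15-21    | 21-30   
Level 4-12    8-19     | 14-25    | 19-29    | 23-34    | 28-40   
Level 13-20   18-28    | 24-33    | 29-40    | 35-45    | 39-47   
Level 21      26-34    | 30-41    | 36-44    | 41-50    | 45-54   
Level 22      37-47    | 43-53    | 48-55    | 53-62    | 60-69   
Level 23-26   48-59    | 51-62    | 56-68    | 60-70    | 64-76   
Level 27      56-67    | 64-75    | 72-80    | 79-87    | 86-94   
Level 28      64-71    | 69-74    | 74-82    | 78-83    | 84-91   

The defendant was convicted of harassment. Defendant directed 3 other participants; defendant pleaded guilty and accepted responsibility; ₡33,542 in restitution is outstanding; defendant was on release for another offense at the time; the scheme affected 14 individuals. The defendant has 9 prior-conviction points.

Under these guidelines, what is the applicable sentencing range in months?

36-44 months

Base offense level for harassment: 13.
S1 applies: 13 + 3 = 16.
S2 applies: 16 + 1 = 17.
S4 applies: 17 − 2 = 15.
S5 applies: 15 + 3 = 18.
S6 does not apply.
S7 applies (level before this adjustment is 18 ≥ 12, so +3): 18 + 3 = 21.
S8 does not apply.
Final offense level: 21.
Criminal history: 9 prior points → Category III (9-12).
Level 21 falls in the 21 band.
Grid: Level 21 × Category III = 36-44 months.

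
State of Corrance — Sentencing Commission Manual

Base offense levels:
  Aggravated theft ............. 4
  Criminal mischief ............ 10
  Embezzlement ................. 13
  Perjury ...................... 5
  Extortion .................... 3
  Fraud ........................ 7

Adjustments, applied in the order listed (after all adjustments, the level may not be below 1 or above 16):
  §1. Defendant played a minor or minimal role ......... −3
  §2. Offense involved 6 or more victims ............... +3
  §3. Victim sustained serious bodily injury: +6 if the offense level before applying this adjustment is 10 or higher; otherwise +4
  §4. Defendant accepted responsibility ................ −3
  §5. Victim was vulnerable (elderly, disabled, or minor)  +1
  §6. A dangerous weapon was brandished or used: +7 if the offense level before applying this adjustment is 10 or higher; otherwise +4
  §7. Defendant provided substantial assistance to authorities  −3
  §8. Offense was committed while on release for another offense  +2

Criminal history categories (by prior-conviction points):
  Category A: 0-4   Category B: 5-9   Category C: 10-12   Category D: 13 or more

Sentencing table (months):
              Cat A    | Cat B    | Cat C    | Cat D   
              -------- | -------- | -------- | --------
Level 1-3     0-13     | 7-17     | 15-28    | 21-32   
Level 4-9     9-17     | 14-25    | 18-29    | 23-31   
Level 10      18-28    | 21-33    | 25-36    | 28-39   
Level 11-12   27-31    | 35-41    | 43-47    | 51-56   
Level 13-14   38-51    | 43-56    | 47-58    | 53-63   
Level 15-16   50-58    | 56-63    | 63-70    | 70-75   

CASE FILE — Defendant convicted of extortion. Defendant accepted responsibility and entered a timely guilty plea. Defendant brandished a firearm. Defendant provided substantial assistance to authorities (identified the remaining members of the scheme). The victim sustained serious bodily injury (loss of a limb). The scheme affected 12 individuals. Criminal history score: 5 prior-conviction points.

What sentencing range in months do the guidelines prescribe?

14-25 months

Base offense level for extortion: 3.
§2 applies: 3 + 3 = 6.
§3 applies (level before this adjustment is 6 < 10, so +4): 6 + 4 = 10.
§4 applies: 10 − 3 = 7.
§6 applies (level before this adjustment is 7 < 10, so +4): 7 + 4 = 11.
§7 applies: 11 − 3 = 8.
§8 does not apply.
Final offense level: 8.
Criminal history: 5 prior points → Category B (5-9).
Level 8 falls in the 4-9 band.
Grid: Level 4-9 × Category B = 14-25 months.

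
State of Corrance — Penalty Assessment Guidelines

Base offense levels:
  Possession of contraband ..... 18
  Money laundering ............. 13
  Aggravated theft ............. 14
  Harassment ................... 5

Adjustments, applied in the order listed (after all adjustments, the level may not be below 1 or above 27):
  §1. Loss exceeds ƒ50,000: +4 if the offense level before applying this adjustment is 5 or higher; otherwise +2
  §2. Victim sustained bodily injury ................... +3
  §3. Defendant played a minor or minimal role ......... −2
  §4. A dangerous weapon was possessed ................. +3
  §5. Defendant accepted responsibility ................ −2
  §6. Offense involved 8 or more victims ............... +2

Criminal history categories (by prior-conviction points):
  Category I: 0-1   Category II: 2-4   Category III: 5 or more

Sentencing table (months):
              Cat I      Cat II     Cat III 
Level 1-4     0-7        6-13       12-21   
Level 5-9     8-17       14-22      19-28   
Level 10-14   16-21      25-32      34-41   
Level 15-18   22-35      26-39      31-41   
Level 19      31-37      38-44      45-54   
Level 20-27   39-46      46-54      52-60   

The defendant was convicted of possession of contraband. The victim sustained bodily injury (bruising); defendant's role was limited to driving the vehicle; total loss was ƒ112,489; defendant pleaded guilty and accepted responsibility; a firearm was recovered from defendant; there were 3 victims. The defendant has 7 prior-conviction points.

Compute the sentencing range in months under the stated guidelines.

52-60 months

Base offense level for possession of contraband: 18.
§1 applies (level before this adjustment is 18 ≥ 5, so +4): 18 + 4 = 22.
§2 applies: 22 + 3 = 25.
§3 applies: 25 − 2 = 23.
§4 applies: 23 + 3 = 26.
§5 applies: 26 − 2 = 24.
§6 does not apply.
Final offense level: 24.
Criminal history: 7 prior points → Category III (5+).
Level 24 falls in the 20-27 band.
Grid: Level 20-27 × Category III = 52-60 months.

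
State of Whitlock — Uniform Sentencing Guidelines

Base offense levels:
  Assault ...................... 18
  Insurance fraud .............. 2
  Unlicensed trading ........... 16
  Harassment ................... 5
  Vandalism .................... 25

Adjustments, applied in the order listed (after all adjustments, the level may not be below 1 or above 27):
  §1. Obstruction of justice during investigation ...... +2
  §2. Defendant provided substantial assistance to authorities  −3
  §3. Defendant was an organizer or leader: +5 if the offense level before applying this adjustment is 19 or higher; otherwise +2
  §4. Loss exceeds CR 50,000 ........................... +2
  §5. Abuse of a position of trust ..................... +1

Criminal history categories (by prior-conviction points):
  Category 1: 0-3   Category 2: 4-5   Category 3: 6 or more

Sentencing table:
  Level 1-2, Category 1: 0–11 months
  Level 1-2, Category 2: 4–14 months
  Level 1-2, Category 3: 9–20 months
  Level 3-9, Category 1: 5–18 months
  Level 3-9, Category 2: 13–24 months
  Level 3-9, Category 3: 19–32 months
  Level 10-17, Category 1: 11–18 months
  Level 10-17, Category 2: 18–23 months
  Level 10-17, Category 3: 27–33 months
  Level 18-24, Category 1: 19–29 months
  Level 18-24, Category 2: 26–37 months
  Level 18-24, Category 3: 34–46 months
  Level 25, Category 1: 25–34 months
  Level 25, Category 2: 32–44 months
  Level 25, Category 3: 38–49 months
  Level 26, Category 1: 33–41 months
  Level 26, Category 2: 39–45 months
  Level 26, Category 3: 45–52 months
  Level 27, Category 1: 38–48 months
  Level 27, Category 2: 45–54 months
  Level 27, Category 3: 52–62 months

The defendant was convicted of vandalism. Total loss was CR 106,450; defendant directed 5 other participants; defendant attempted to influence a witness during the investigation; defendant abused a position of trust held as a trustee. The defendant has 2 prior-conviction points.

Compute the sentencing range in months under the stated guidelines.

38-48 months

Base offense level for vandalism: 25.
§1 applies: 25 + 2 = 27.
§3 applies (level before this adjustment is 27 ≥ 19, so +5): 27 + 5 = 32.
§4 applies: 32 + 2 = 34.
§5 applies: 34 + 1 = 35.
Level 35 exceeds the maximum of 27; capped at 27.
Final offense level: 27.
Criminal history: 2 prior points → Category 1 (0-3).
Level 27 falls in the 27 band.
Grid: Level 27 × Category 1 = 38-48 months.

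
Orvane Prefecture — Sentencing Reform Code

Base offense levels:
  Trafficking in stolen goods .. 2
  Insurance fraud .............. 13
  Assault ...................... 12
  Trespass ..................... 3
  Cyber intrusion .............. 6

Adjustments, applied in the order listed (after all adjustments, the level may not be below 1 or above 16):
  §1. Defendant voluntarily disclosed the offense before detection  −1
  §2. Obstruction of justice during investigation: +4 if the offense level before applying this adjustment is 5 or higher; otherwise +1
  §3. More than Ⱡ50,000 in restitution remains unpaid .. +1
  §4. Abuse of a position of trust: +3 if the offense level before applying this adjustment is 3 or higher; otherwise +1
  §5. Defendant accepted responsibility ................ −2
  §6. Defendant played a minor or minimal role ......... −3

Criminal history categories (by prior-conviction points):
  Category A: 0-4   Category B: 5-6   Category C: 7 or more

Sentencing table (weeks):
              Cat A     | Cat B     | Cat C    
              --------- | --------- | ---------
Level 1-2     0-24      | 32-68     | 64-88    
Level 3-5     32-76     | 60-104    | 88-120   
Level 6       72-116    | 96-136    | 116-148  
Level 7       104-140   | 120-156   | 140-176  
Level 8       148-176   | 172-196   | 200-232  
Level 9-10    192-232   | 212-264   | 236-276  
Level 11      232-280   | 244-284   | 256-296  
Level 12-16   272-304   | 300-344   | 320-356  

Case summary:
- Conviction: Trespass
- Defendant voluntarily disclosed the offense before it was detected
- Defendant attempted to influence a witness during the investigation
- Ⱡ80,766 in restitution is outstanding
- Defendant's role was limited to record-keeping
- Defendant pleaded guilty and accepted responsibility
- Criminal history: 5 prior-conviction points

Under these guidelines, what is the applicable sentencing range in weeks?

Base offense level for trespass: 3.
§1 applies: 3 − 1 = 2.
§2 applies (level before this adjustment is 2 < 5, so +1): 2 + 1 = 3.
§3 applies: 3 + 1 = 4.
§5 applies: 4 − 2 = 2.
§6 applies: 2 − 3 = -1.
Level -1 is below the minimum of 1; floored at 1.
Final offense level: 1.
Criminal history: 5 prior points → Category B (5-6).
Level 1 falls in the 1-2 band.
Grid: Level 1-2 × Category B = 32-68 weeks.

32-68 weeks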